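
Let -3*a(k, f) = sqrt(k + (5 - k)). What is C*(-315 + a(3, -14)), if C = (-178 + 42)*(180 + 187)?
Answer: 15722280 + 49912*sqrt(5)/3 ≈ 1.5759e+7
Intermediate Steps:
a(k, f) = -sqrt(5)/3 (a(k, f) = -sqrt(k + (5 - k))/3 = -sqrt(5)/3)
C = -49912 (C = -136*367 = -49912)
C*(-315 + a(3, -14)) = -49912*(-315 - sqrt(5)/3) = 15722280 + 49912*sqrt(5)/3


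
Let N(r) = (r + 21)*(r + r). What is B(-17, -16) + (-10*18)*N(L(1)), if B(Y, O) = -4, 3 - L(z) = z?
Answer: -16564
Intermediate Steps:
L(z) = 3 - z
N(r) = 2*r*(21 + r) (N(r) = (21 + r)*(2*r) = 2*r*(21 + r))
B(-17, -16) + (-10*18)*N(L(1)) = -4 + (-10*18)*(2*(3 - 1*1)*(21 + (3 - 1*1))) = -4 - 360*(3 - 1)*(21 + (3 - 1)) = -4 - 360*2*(21 + 2) = -4 - 360*2*23 = -4 - 180*92 = -4 - 16560 = -16564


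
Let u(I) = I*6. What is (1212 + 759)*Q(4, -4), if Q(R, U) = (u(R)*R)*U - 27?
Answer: -810081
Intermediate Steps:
u(I) = 6*I
Q(R, U) = -27 + 6*U*R² (Q(R, U) = ((6*R)*R)*U - 27 = (6*R²)*U - 27 = 6*U*R² - 27 = -27 + 6*U*R²)
(1212 + 759)*Q(4, -4) = (1212 + 759)*(-27 + 6*(-4)*4²) = 1971*(-27 + 6*(-4)*16) = 1971*(-27 - 384) = 1971*(-411) = -810081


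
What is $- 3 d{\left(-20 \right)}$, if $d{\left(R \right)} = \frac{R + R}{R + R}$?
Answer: $-3$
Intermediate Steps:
$d{\left(R \right)} = 1$ ($d{\left(R \right)} = \frac{2 R}{2 R} = 2 R \frac{1}{2 R} = 1$)
$- 3 d{\left(-20 \right)} = \left(-3\right) 1 = -3$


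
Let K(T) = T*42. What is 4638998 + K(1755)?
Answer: 4712708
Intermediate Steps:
K(T) = 42*T
4638998 + K(1755) = 4638998 + 42*1755 = 4638998 + 73710 = 4712708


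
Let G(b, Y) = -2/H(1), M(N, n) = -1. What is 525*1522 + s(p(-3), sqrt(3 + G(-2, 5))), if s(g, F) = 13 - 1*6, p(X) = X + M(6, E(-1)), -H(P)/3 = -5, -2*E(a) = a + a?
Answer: 799057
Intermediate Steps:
E(a) = -a (E(a) = -(a + a)/2 = -a)
H(P) = 15 (H(P) = -3*(-5) = 15)
G(b, Y) = -2/15
p(X) = -1 + X (p(X) = X - 1 = -1 + X)
s(g, F) = 7 (s(g, F) = 13 - 6 = 7)
525*1522 + s(p(-3), sqrt(3 + G(-2, 5))) = 525*1522 + 7 = 799050 + 7 = 799057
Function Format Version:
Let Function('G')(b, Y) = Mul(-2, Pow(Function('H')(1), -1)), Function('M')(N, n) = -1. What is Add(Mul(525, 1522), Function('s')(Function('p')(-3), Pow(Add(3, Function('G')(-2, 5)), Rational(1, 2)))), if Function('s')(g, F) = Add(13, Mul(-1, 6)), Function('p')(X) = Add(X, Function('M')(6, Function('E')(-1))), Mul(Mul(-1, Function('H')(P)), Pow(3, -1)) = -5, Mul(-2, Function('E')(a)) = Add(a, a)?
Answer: 799057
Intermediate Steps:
Function('E')(a) = Mul(-1, a) (Function('E')(a) = Mul(Rational(-1, 2), Add(a, a)) = Mul(Rational(-1, 2), Mul(2, a)) = Mul(-1, a))
Function('H')(P) = 15 (Function('H')(P) = Mul(-3, -5) = 15)
Function('G')(b, Y) = Rational(-2, 15) (Function('G')(b, Y) = Mul(-2, Pow(15, -1)) = Mul(-2, Rational(1, 15)) = Rational(-2, 15))
Function('p')(X) = Add(-1, X) (Function('p')(X) = Add(X, -1) = Add(-1, X))
Function('s')(g, F) = 7 (Function('s')(g, F) = Add(13, -6) = 7)
Add(Mul(525, 1522), Function('s')(Function('p')(-3), Pow(Add(3, Function('G')(-2, 5)), Rational(1, 2)))) = Add(Mul(525, 1522), 7) = Add(799050, 7) = 799057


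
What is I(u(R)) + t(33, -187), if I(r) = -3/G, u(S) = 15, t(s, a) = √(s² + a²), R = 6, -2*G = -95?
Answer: -6/95 + 11*√298 ≈ 189.83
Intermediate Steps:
G = 95/2 (G = -½*(-95) = 95/2 ≈ 47.500)
t(s, a) = √(a² + s²)
I(r) = -6/95 (I(r) = -3/95/2 = -3*2/95 = -6/95)
I(u(R)) + t(33, -187) = -6/95 + √((-187)² + 33²) = -6/95 + √(34969 + 1089) = -6/95 + √36058 = -6/95 + 11*√298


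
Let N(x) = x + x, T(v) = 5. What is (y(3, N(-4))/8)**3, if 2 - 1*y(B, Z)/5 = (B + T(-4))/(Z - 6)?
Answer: 91125/21952 ≈ 4.1511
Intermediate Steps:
N(x) = 2*x
y(B, Z) = 10 - 5*(5 + B)/(-6 + Z) (y(B, Z) = 10 - 5*(B + 5)/(Z - 6) = 10 - 5*(5 + B)/(-6 + Z))
(y(3, N(-4))/8)**3 = ((5*(-17 - 1*3 + 2*(2*(-4)))/(-6 + 2*(-4)))/8)**3 = ((5*(-17 - 3 + 2*(-8))/(-6 - 8))*(1/8))**3 = ((5*(-17 - 3 - 16)/(-14))*(1/8))**3 = ((5*(-1/14)*(-36))*(1/8))**3 = ((90/7)*(1/8))**3 = (45/28)**3 = 91125/21952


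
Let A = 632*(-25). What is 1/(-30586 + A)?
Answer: -1/46386 ≈ -2.1558e-5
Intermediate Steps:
A = -15800
1/(-30586 + A) = 1/(-30586 - 15800) = 1/(-46386) = -1/46386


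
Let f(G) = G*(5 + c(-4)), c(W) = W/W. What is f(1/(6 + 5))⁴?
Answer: 1296/14641 ≈ 0.088519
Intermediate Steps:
c(W) = 1
f(G) = 6*G (f(G) = G*(5 + 1) = G*6 = 6*G)
f(1/(6 + 5))⁴ = (6/(6 + 5))⁴ = (6/11)⁴ = 1296/14641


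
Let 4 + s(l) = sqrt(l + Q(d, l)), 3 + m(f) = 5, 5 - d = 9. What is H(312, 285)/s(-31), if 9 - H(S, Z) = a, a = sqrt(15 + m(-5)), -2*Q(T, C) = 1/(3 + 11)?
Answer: -336/439 + 112*sqrt(17)/1317 - 6*I*sqrt(6083)/439 + 2*I*sqrt(103411)/1317 ≈ -0.41474 - 0.57763*I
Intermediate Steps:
d = -4 (d = 5 - 1*9 = 5 - 9 = -4)
m(f) = 2 (m(f) = -3 + 5 = 2)
Q(T, C) = -1/28 (Q(T, C) = -1/(2*(3 + 11)) = -1/2/14 = -1/2*1/14 = -1/28)
s(l) = -4 + sqrt(-1/28 + l) (s(l) = -4 + sqrt(l - 1/28) = -4 + sqrt(-1/28 + l))
a = sqrt(17) (a = sqrt(15 + 2) = sqrt(17) ≈ 4.1231)
H(S, Z) = 9 - sqrt(17)
H(312, 285)/s(-31) = (9 - sqrt(17))/(-4 + sqrt(-7 + 196*(-31))/14) = (9 - sqrt(17))/(-4 + sqrt(-7 - 6076)/14) = (9 - sqrt(17))/(-4 + sqrt(-6083)/14) = (9 - sqrt(17))/(-4 + (I*sqrt(6083))/14) = (9 - sqrt(17))/(-4 + I*sqrt(6083)/14)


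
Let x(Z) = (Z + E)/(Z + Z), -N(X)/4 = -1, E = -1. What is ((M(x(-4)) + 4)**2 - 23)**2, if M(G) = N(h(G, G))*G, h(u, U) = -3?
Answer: 5929/16 ≈ 370.56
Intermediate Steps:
N(X) = 4 (N(X) = -4*(-1) = 4)
x(Z) = (-1 + Z)/(2*Z) (x(Z) = (Z - 1)/(Z + Z) = (-1 + Z)/((2*Z)) = (-1 + Z)*(1/(2*Z)) = (-1 + Z)/(2*Z))
M(G) = 4*G
((M(x(-4)) + 4)**2 - 23)**2 = ((4*((1/2)*(-1 - 4)/(-4)) + 4)**2 - 23)**2 = ((4*((1/2)*(-1/4)*(-5)) + 4)**2 - 23)**2 = ((4*(5/8) + 4)**2 - 23)**2 = ((5/2 + 4)**2 - 23)**2 = ((13/2)**2 - 23)**2 = (169/4 - 23)**2 = (77/4)**2 = 5929/16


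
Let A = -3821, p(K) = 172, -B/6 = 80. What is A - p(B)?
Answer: -3993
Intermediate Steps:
B = -480 (B = -6*80 = -480)
A - p(B) = -3821 - 1*172 = -3821 - 172 = -3993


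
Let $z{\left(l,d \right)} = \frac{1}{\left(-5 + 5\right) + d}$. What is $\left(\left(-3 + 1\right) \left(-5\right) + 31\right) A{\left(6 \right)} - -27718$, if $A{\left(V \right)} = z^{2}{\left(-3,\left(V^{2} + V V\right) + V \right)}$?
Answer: $\frac{168636353}{6084} \approx 27718.0$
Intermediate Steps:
$z{\left(l,d \right)} = \frac{1}{d}$ ($z{\left(l,d \right)} = \frac{1}{0 + d} = \frac{1}{d}$)
$A{\left(V \right)} = \frac{1}{\left(V + 2 V^{2}\right)^{2}}$ ($A{\left(V \right)} = \left(\frac{1}{\left(V^{2} + V V\right) + V}\right)^{2} = \left(\frac{1}{\left(V^{2} + V^{2}\right) + V}\right)^{2} = \left(\frac{1}{2 V^{2} + V}\right)^{2} = \left(\frac{1}{V + 2 V^{2}}\right)^{2} = \frac{1}{\left(V + 2 V^{2}\right)^{2}}$)
$\left(\left(-3 + 1\right) \left(-5\right) + 31\right) A{\left(6 \right)} - -27718 = \left(\left(-3 + 1\right) \left(-5\right) + 31\right) \frac{1}{36 \left(1 + 2 \cdot 6\right)^{2}} - -27718 = \left(\left(-2\right) \left(-5\right) + 31\right) \frac{1}{36 \left(1 + 12\right)^{2}} + 27718 = \left(10 + 31\right) \frac{1}{36 \cdot 169} + 27718 = 41 \cdot \frac{1}{36} \cdot \frac{1}{169} + 27718 = 41 \cdot \frac{1}{6084} + 27718 = \frac{41}{6084} + 27718 = \frac{168636353}{6084}$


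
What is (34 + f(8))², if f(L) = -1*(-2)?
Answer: 1296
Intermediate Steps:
f(L) = 2
(34 + f(8))² = (34 + 2)² = 36² = 1296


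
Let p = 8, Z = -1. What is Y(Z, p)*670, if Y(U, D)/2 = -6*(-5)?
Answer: 40200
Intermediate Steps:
Y(U, D) = 60 (Y(U, D) = 2*(-6*(-5)) = 2*(-3*(-10)) = 2*30 = 60)
Y(Z, p)*670 = 60*670 = 40200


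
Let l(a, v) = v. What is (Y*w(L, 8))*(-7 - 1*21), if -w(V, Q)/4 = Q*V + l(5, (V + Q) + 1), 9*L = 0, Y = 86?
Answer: 86688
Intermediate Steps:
L = 0 (L = (⅑)*0 = 0)
w(V, Q) = -4 - 4*Q - 4*V - 4*Q*V (w(V, Q) = -4*(Q*V + ((V + Q) + 1)) = -4*(Q*V + ((Q + V) + 1)) = -4*(Q*V + (1 + Q + V)) = -4*(1 + Q + V + Q*V) = -4 - 4*Q - 4*V - 4*Q*V)
(Y*w(L, 8))*(-7 - 1*21) = (86*(-4 - 4*8 - 4*0 - 4*8*0))*(-7 - 1*21) = (86*(-4 - 32 + 0 + 0))*(-7 - 21) = (86*(-36))*(-28) = -3096*(-28) = 86688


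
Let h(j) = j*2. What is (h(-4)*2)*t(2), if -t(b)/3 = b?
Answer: 96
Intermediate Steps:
t(b) = -3*b
h(j) = 2*j
(h(-4)*2)*t(2) = ((2*(-4))*2)*(-3*2) = -8*2*(-6) = -16*(-6) = 96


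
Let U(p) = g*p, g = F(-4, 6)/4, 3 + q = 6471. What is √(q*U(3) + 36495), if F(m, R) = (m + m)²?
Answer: 3*√38551 ≈ 589.03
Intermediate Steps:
q = 6468 (q = -3 + 6471 = 6468)
F(m, R) = 4*m² (F(m, R) = (2*m)² = 4*m²)
g = 16 (g = (4*(-4)²)/4 = (4*16)*(¼) = 64*(¼) = 16)
U(p) = 16*p
√(q*U(3) + 36495) = √(6468*(16*3) + 36495) = √(6468*48 + 36495) = √(310464 + 36495) = √346959 = 3*√38551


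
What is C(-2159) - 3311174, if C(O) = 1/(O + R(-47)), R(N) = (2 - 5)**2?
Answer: -7119024101/2150 ≈ -3.3112e+6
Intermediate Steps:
R(N) = 9 (R(N) = (-3)**2 = 9)
C(O) = 1/(9 + O) (C(O) = 1/(O + 9) = 1/(9 + O))
C(-2159) - 3311174 = 1/(9 - 2159) - 3311174 = 1/(-2150) - 3311174 = -1/2150 - 3311174 = -7119024101/2150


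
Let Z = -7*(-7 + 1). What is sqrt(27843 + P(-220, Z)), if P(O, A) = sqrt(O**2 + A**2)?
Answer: sqrt(27843 + 2*sqrt(12541)) ≈ 167.53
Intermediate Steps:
Z = 42 (Z = -7*(-6) = 42)
P(O, A) = sqrt(A**2 + O**2)
sqrt(27843 + P(-220, Z)) = sqrt(27843 + sqrt(42**2 + (-220)**2)) = sqrt(27843 + sqrt(1764 + 48400)) = sqrt(27843 + sqrt(50164)) = sqrt(27843 + 2*sqrt(12541))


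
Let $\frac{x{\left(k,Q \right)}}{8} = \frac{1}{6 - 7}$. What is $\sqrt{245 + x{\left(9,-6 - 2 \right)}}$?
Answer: $\sqrt{237} \approx 15.395$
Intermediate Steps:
$x{\left(k,Q \right)} = -8$ ($x{\left(k,Q \right)} = \frac{8}{6 - 7} = \frac{8}{-1} = 8 \left(-1\right) = -8$)
$\sqrt{245 + x{\left(9,-6 - 2 \right)}} = \sqrt{245 - 8} = \sqrt{237}$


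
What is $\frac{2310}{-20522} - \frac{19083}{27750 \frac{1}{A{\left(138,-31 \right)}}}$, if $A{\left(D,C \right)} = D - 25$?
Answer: $- \frac{7386218723}{94914250} \approx -77.82$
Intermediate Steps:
$A{\left(D,C \right)} = -25 + D$
$\frac{2310}{-20522} - \frac{19083}{27750 \frac{1}{A{\left(138,-31 \right)}}} = \frac{2310}{-20522} - \frac{19083}{27750 \frac{1}{-25 + 138}} = 2310 \left(- \frac{1}{20522}\right) - \frac{19083}{27750 \cdot \frac{1}{113}} = - \frac{1155}{10261} - \frac{19083}{27750 \cdot \frac{1}{113}} = - \frac{1155}{10261} - \frac{19083}{\frac{27750}{113}} = - \frac{1155}{10261} - \frac{718793}{9250} = - \frac{7386218723}{94914250}$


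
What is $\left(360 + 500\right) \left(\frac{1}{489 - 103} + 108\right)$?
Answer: $\frac{17926270}{193} \approx 92882.0$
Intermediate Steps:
$\left(360 + 500\right) \left(\frac{1}{489 - 103} + 108\right) = 860 \left(\frac{1}{386} + 108\right) = 860 \cdot \frac{41689}{386} = \frac{17926270}{193}$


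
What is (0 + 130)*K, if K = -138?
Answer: -17940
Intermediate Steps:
(0 + 130)*K = (0 + 130)*(-138) = 130*(-138) = -17940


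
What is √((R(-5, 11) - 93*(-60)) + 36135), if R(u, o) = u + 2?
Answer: 4*√2607 ≈ 204.24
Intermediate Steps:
R(u, o) = 2 + u
√((R(-5, 11) - 93*(-60)) + 36135) = √(((2 - 5) - 93*(-60)) + 36135) = √((-3 + 5580) + 36135) = √(5577 + 36135) = √41712 = 4*√2607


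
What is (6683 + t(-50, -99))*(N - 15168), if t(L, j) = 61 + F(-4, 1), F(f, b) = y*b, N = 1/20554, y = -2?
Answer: -1050953312341/10277 ≈ -1.0226e+8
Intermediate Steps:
N = 1/20554 ≈ 4.8652e-5
F(f, b) = -2*b
t(L, j) = 59 (t(L, j) = 61 - 2*1 = 61 - 2 = 59)
(6683 + t(-50, -99))*(N - 15168) = (6683 + 59)*(1/20554 - 15168) = 6742*(-311763071/20554) = -1050953312341/10277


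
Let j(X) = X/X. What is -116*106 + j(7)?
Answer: -12295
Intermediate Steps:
j(X) = 1
-116*106 + j(7) = -116*106 + 1 = -12296 + 1 = -12295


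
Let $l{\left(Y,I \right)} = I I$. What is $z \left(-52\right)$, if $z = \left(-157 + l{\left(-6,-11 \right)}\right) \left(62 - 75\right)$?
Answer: $-24336$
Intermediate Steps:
$l{\left(Y,I \right)} = I^{2}$
$z = 468$ ($z = \left(-157 + \left(-11\right)^{2}\right) \left(62 - 75\right) = \left(-157 + 121\right) \left(62 - 75\right) = \left(-36\right) \left(-13\right) = 468$)
$z \left(-52\right) = 468 \left(-52\right) = -24336$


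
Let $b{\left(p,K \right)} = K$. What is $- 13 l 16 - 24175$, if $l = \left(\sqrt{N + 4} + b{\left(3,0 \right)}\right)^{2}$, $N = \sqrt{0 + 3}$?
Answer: $-25007 - 208 \sqrt{3} \approx -25367.0$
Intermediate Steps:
$N = \sqrt{3} \approx 1.732$
$l = 4 + \sqrt{3}$ ($l = \left(\sqrt{\sqrt{3} + 4} + 0\right)^{2} = \left(\sqrt{4 + \sqrt{3}} + 0\right)^{2} = \left(\sqrt{4 + \sqrt{3}}\right)^{2} = 4 + \sqrt{3} \approx 5.732$)
$- 13 l 16 - 24175 = - 13 \left(4 + \sqrt{3}\right) 16 - 24175 = \left(-52 - 13 \sqrt{3}\right) 16 - 24175 = \left(-832 - 208 \sqrt{3}\right) - 24175 = -25007 - 208 \sqrt{3}$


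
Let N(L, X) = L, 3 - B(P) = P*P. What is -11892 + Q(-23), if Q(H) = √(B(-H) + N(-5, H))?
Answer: -11892 + 3*I*√59 ≈ -11892.0 + 23.043*I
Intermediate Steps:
B(P) = 3 - P² (B(P) = 3 - P*P = 3 - P²)
Q(H) = √(-2 - H²) (Q(H) = √((3 - (-H)²) - 5) = √((3 - H²) - 5) = √(-2 - H²))
-11892 + Q(-23) = -11892 + √(-2 - 1*(-23)²) = -11892 + √(-2 - 1*529) = -11892 + √(-2 - 529) = -11892 + √(-531) = -11892 + 3*I*√59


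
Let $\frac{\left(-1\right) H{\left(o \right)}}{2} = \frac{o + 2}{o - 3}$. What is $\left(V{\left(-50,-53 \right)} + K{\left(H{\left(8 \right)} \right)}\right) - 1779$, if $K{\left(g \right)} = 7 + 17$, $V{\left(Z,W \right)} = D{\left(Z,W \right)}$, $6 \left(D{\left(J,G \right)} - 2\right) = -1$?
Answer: $- \frac{10519}{6} \approx -1753.2$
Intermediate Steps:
$D{\left(J,G \right)} = \frac{11}{6}$ ($D{\left(J,G \right)} = 2 + \frac{1}{6} \left(-1\right) = 2 - \frac{1}{6} = \frac{11}{6}$)
$H{\left(o \right)} = - \frac{2 \left(2 + o\right)}{-3 + o}$ ($H{\left(o \right)} = - 2 \frac{o + 2}{o - 3} = - 2 \frac{2 + o}{-3 + o} = - \frac{2 \left(2 + o\right)}{-3 + o}$)
$V{\left(Z,W \right)} = \frac{11}{6}$
$K{\left(g \right)} = 24$
$\left(V{\left(-50,-53 \right)} + K{\left(H{\left(8 \right)} \right)}\right) - 1779 = \left(\frac{11}{6} + 24\right) - 1779 = \frac{155}{6} - 1779 = - \frac{10519}{6}$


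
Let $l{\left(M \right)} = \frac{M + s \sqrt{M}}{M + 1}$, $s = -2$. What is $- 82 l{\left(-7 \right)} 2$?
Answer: $- \frac{574}{3} - \frac{164 i \sqrt{7}}{3} \approx -191.33 - 144.63 i$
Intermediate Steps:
$l{\left(M \right)} = \frac{M - 2 \sqrt{M}}{1 + M}$ ($l{\left(M \right)} = \frac{M - 2 \sqrt{M}}{M + 1} = \frac{M - 2 \sqrt{M}}{1 + M}$)
$- 82 l{\left(-7 \right)} 2 = - 82 \frac{-7 - 2 \sqrt{-7}}{1 - 7} \cdot 2 = - 82 \frac{-7 - 2 i \sqrt{7}}{-6} \cdot 2 = - 82 \left(- \frac{-7 - 2 i \sqrt{7}}{6}\right) 2 = - 82 \left(\frac{7}{6} + \frac{i \sqrt{7}}{3}\right) 2 = \left(- \frac{287}{3} - \frac{82 i \sqrt{7}}{3}\right) 2 = - \frac{574}{3} - \frac{164 i \sqrt{7}}{3}$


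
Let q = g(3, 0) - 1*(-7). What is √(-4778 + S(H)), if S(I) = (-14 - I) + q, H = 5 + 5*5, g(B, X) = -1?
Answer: 4*I*√301 ≈ 69.397*I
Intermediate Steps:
q = 6 (q = -1 - 1*(-7) = -1 + 7 = 6)
H = 30 (H = 5 + 25 = 30)
S(I) = -8 - I (S(I) = (-14 - I) + 6 = -8 - I)
√(-4778 + S(H)) = √(-4778 + (-8 - 1*30)) = √(-4778 + (-8 - 30)) = √(-4778 - 38) = √(-4816) = 4*I*√301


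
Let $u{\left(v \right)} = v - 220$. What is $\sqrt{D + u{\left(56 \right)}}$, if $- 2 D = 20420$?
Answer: $i \sqrt{10374} \approx 101.85 i$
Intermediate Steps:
$D = -10210$ ($D = \left(- \frac{1}{2}\right) 20420 = -10210$)
$u{\left(v \right)} = -220 + v$
$\sqrt{D + u{\left(56 \right)}} = \sqrt{-10210 + \left(-220 + 56\right)} = \sqrt{-10210 - 164} = \sqrt{-10374} = i \sqrt{10374}$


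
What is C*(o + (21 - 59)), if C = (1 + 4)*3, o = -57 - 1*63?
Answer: -2370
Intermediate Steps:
o = -120 (o = -57 - 63 = -120)
C = 15 (C = 5*3 = 15)
C*(o + (21 - 59)) = 15*(-120 + (21 - 59)) = 15*(-120 - 38) = 15*(-158) = -2370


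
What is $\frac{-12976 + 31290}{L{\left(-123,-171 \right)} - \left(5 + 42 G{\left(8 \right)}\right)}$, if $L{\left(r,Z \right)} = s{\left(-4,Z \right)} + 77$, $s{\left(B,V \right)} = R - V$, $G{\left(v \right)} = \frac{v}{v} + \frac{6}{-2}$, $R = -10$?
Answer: $\frac{18314}{317} \approx 57.773$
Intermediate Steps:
$G{\left(v \right)} = -2$ ($G{\left(v \right)} = 1 + 6 \left(- \frac{1}{2}\right) = 1 - 3 = -2$)
$s{\left(B,V \right)} = -10 - V$
$L{\left(r,Z \right)} = 67 - Z$ ($L{\left(r,Z \right)} = \left(-10 - Z\right) + 77 = 67 - Z$)
$\frac{-12976 + 31290}{L{\left(-123,-171 \right)} - \left(5 + 42 G{\left(8 \right)}\right)} = \frac{-12976 + 31290}{\left(67 - -171\right) - -79} = \frac{18314}{\left(67 + 171\right) + \left(84 - 5\right)} = \frac{18314}{238 + 79} = \frac{18314}{317}$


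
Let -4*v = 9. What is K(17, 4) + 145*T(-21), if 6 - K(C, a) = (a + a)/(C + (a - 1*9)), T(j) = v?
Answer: -3851/12 ≈ -320.92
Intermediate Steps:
v = -9/4 (v = -¼*9 = -9/4 ≈ -2.2500)
T(j) = -9/4
K(C, a) = 6 - 2*a/(-9 + C + a) (K(C, a) = 6 - (a + a)/(C + (a - 1*9)) = 6 - 2*a/(C + (a - 9)) = 6 - 2*a/(C + (-9 + a)) = 6 - 2*a/(-9 + C + a))
K(17, 4) + 145*T(-21) = 2*(-27 + 2*4 + 3*17)/(-9 + 17 + 4) + 145*(-9/4) = 2*(-27 + 8 + 51)/12 - 1305/4 = 2*(1/12)*32 - 1305/4 = 16/3 - 1305/4 = -3851/12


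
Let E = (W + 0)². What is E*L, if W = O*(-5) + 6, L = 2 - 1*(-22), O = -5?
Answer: 23064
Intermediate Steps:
L = 24 (L = 2 + 22 = 24)
W = 31 (W = -5*(-5) + 6 = 25 + 6 = 31)
E = 961 (E = (31 + 0)² = 31² = 961)
E*L = 961*24 = 23064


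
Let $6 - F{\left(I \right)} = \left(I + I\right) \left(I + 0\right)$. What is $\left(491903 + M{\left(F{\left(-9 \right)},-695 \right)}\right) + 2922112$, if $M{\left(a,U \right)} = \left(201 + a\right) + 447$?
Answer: $3414507$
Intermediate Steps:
$F{\left(I \right)} = 6 - 2 I^{2}$ ($F{\left(I \right)} = 6 - \left(I + I\right) \left(I + 0\right) = 6 - 2 I I = 6 - 2 I^{2}$)
$M{\left(a,U \right)} = 648 + a$
$\left(491903 + M{\left(F{\left(-9 \right)},-695 \right)}\right) + 2922112 = \left(491903 + \left(648 + \left(6 - 2 \left(-9\right)^{2}\right)\right)\right) + 2922112 = \left(491903 + \left(648 + \left(6 - 162\right)\right)\right) + 2922112 = \left(491903 + \left(648 - 156\right)\right) + 2922112 = \left(491903 + 492\right) + 2922112 = 492395 + 2922112 = 3414507$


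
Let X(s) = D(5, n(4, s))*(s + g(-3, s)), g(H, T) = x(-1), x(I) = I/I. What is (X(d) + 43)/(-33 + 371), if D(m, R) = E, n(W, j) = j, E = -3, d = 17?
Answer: -11/338 ≈ -0.032544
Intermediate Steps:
x(I) = 1
g(H, T) = 1
D(m, R) = -3
X(s) = -3 - 3*s (X(s) = -3*(s + 1) = -3*(1 + s) = -3 - 3*s)
(X(d) + 43)/(-33 + 371) = ((-3 - 3*17) + 43)/(-33 + 371) = ((-3 - 51) + 43)/338 = (-54 + 43)*(1/338) = -11*1/338 = -11/338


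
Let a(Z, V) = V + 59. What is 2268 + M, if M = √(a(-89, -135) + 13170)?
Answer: 2268 + √13094 ≈ 2382.4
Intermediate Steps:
a(Z, V) = 59 + V
M = √13094 (M = √((59 - 135) + 13170) = √(-76 + 13170) = √13094 ≈ 114.43)
2268 + M = 2268 + √13094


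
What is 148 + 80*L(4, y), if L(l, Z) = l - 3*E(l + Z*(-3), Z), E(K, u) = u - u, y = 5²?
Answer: 468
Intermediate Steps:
y = 25
E(K, u) = 0
L(l, Z) = l (L(l, Z) = l - 3*0 = l + 0 = l)
148 + 80*L(4, y) = 148 + 80*4 = 148 + 320 = 468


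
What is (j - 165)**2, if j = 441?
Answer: 76176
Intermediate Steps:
(j - 165)**2 = (441 - 165)**2 = 276**2 = 76176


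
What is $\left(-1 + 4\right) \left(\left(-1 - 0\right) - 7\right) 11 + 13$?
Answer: $-251$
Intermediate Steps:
$\left(-1 + 4\right) \left(\left(-1 - 0\right) - 7\right) 11 + 13 = 3 \left(\left(-1 + 0\right) - 7\right) 11 + 13 = 3 \left(-1 - 7\right) 11 + 13 = 3 \left(-8\right) 11 + 13 = \left(-24\right) 11 + 13 = -264 + 13 = -251$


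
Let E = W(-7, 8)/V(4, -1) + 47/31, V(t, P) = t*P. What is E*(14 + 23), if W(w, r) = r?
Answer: -555/31 ≈ -17.903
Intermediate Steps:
V(t, P) = P*t
E = -15/31 (E = 8/((-1*4)) + 47/31 = 8/(-4) + 47*(1/31) = 8*(-¼) + 47/31 = -2 + 47/31 = -15/31 ≈ -0.48387)
E*(14 + 23) = -15*(14 + 23)/31 = -15/31*37 = -555/31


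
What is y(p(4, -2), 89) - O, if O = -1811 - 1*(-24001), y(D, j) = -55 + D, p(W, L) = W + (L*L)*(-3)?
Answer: -22253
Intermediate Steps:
p(W, L) = W - 3*L**2 (p(W, L) = W + L**2*(-3) = W - 3*L**2)
O = 22190 (O = -1811 + 24001 = 22190)
y(p(4, -2), 89) - O = (-55 + (4 - 3*(-2)**2)) - 1*22190 = (-55 + (4 - 3*4)) - 22190 = (-55 + (4 - 12)) - 22190 = (-55 - 8) - 22190 = -63 - 22190 = -22253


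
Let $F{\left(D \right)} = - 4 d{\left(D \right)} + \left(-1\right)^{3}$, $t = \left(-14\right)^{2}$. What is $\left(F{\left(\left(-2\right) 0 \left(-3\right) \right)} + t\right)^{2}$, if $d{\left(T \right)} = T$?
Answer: $38025$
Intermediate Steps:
$t = 196$
$F{\left(D \right)} = -1 - 4 D$ ($F{\left(D \right)} = - 4 D + \left(-1\right)^{3} = - 4 D - 1 = -1 - 4 D$)
$\left(F{\left(\left(-2\right) 0 \left(-3\right) \right)} + t\right)^{2} = \left(\left(-1 - 4 \left(-2\right) 0 \left(-3\right)\right) + 196\right)^{2} = \left(\left(-1 - 4 \cdot 0 \left(-3\right)\right) + 196\right)^{2} = \left(\left(-1 - 0\right) + 196\right)^{2} = \left(\left(-1 + 0\right) + 196\right)^{2} = \left(-1 + 196\right)^{2} = 195^{2} = 38025$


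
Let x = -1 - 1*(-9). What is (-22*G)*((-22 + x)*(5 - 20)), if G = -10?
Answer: 46200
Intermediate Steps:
x = 8 (x = -1 + 9 = 8)
(-22*G)*((-22 + x)*(5 - 20)) = (-22*(-10))*((-22 + 8)*(5 - 20)) = 220*(-14*(-15)) = 220*210 = 46200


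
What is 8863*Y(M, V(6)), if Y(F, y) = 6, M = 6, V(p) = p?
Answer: 53178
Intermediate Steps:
8863*Y(M, V(6)) = 8863*6 = 53178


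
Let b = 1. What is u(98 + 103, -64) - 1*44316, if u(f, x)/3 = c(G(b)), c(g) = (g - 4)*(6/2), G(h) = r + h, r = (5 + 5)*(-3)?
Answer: -44613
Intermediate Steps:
r = -30 (r = 10*(-3) = -30)
G(h) = -30 + h
c(g) = -12 + 3*g (c(g) = (-4 + g)*(6*(1/2)) = (-4 + g)*3 = -12 + 3*g)
u(f, x) = -297 (u(f, x) = 3*(-12 + 3*(-30 + 1)) = 3*(-12 + 3*(-29)) = 3*(-12 - 87) = 3*(-99) = -297)
u(98 + 103, -64) - 1*44316 = -297 - 1*44316 = -297 - 44316 = -44613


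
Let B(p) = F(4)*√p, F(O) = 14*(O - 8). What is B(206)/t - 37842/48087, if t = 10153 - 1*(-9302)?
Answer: -12614/16029 - 56*√206/19455 ≈ -0.82826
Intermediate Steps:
t = 19455 (t = 10153 + 9302 = 19455)
F(O) = -112 + 14*O (F(O) = 14*(-8 + O) = -112 + 14*O)
B(p) = -56*√p (B(p) = (-112 + 14*4)*√p = (-112 + 56)*√p = -56*√p)
B(206)/t - 37842/48087 = -56*√206/19455 - 37842/48087 = -56*√206*(1/19455) - 37842*1/48087 = -56*√206/19455 - 12614/16029 = -12614/16029 - 56*√206/19455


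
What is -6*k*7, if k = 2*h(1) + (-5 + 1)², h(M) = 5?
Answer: -1092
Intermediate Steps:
k = 26 (k = 2*5 + (-5 + 1)² = 10 + (-4)² = 10 + 16 = 26)
-6*k*7 = -6*26*7 = -156*7 = -1092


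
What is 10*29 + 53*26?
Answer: 1668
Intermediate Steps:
10*29 + 53*26 = 290 + 1378 = 1668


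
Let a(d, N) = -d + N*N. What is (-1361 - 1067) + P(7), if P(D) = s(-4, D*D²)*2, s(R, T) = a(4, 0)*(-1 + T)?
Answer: -5164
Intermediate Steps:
a(d, N) = N² - d (a(d, N) = -d + N² = N² - d)
s(R, T) = 4 - 4*T (s(R, T) = (0² - 1*4)*(-1 + T) = (0 - 4)*(-1 + T) = -4*(-1 + T) = 4 - 4*T)
P(D) = 8 - 8*D³ (P(D) = (4 - 4*D*D²)*2 = (4 - 4*D³)*2 = 8 - 8*D³)
(-1361 - 1067) + P(7) = (-1361 - 1067) + (8 - 8*7³) = -2428 + (8 - 8*343) = -2428 + (8 - 2744) = -2428 - 2736 = -5164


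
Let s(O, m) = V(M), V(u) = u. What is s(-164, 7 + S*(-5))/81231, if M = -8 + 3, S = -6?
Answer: -5/81231 ≈ -6.1553e-5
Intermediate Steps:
M = -5
s(O, m) = -5
s(-164, 7 + S*(-5))/81231 = -5/81231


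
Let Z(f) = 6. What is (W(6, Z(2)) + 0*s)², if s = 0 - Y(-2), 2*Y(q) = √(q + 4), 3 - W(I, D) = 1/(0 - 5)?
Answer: 256/25 ≈ 10.240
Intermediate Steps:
W(I, D) = 16/5 (W(I, D) = 3 - 1/(0 - 5) = 3 - 1/(-5) = 3 - 1*(-⅕) = 3 + ⅕ = 16/5)
Y(q) = √(4 + q)/2 (Y(q) = √(q + 4)/2 = √(4 + q)/2)
s = -√2/2 (s = 0 - √(4 - 2)/2 = 0 - √2/2 = -√2/2 ≈ -0.70711)
(W(6, Z(2)) + 0*s)² = (16/5 + 0*(-√2/2))² = (16/5 + 0)² = (16/5)² = 256/25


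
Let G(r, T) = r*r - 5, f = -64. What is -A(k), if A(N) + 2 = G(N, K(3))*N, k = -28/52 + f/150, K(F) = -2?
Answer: -1785734254/926859375 ≈ -1.9267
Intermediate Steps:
G(r, T) = -5 + r² (G(r, T) = r² - 5 = -5 + r²)
k = -941/975 (k = -28/52 - 64/150 = -28*1/52 - 64*1/150 = -7/13 - 32/75 = -941/975 ≈ -0.96513)
A(N) = -2 + N*(-5 + N²) (A(N) = -2 + (-5 + N²)*N = -2 + N*(-5 + N²))
-A(k) = -(-2 - 941*(-5 + (-941/975)²)/975) = -(-2 - 941*(-5 + 885481/950625)/975) = -(-2 - 941/975*(-3867644/950625)) = -(-2 + 3639453004/926859375) = -1*1785734254/926859375 = -1785734254/926859375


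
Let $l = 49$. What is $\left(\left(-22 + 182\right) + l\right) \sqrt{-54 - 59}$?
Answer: $209 i \sqrt{113} \approx 2221.7 i$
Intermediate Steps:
$\left(\left(-22 + 182\right) + l\right) \sqrt{-54 - 59} = \left(\left(-22 + 182\right) + 49\right) \sqrt{-54 - 59} = \left(160 + 49\right) \sqrt{-113} = 209 i \sqrt{113}$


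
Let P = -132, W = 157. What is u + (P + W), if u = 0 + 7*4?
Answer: 53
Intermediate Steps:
u = 28 (u = 0 + 28 = 28)
u + (P + W) = 28 + (-132 + 157) = 28 + 25 = 53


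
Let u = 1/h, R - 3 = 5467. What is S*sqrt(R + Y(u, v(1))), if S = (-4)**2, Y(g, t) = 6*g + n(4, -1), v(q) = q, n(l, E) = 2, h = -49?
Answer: 16*sqrt(268122)/7 ≈ 1183.6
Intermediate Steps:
R = 5470 (R = 3 + 5467 = 5470)
u = -1/49 (u = 1/(-49) = -1/49 ≈ -0.020408)
Y(g, t) = 2 + 6*g (Y(g, t) = 6*g + 2 = 2 + 6*g)
S = 16
S*sqrt(R + Y(u, v(1))) = 16*sqrt(5470 + (2 + 6*(-1/49))) = 16*sqrt(5470 + (2 - 6/49)) = 16*sqrt(5470 + 92/49) = 16*sqrt(268122/49) = 16*(sqrt(268122)/7) = 16*sqrt(268122)/7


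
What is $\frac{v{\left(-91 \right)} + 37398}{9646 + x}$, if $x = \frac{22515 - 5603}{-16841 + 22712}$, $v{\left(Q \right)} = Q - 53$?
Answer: $\frac{15622731}{4046327} \approx 3.861$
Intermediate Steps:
$v{\left(Q \right)} = -53 + Q$
$x = \frac{16912}{5871} \approx 2.8806$
$\frac{v{\left(-91 \right)} + 37398}{9646 + x} = \frac{\left(-53 - 91\right) + 37398}{9646 + \frac{16912}{5871}} = \frac{-144 + 37398}{\frac{56648578}{5871}} = 37254 \cdot \frac{5871}{56648578} = \frac{15622731}{4046327}$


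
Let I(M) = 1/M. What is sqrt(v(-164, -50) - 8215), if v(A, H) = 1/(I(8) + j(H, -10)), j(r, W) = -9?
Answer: I*sqrt(41412383)/71 ≈ 90.637*I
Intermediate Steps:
v(A, H) = -8/71 (v(A, H) = 1/(1/8 - 9) = 1/(-71/8) = -8/71)
sqrt(v(-164, -50) - 8215) = sqrt(-8/71 - 8215) = sqrt(-583273/71) = I*sqrt(41412383)/71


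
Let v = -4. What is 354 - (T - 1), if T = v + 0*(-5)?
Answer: 359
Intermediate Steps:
T = -4 (T = -4 + 0*(-5) = -4 + 0 = -4)
354 - (T - 1) = 354 - (-4 - 1) = 354 - 1*(-5) = 354 + 5 = 359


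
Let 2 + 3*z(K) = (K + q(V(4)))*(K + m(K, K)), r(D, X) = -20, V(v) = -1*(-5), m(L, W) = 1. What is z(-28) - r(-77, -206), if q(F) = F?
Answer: 679/3 ≈ 226.33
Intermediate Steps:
V(v) = 5
z(K) = -2/3 + (1 + K)*(5 + K)/3 (z(K) = -2/3 + ((K + 5)*(K + 1))/3 = -2/3 + ((5 + K)*(1 + K))/3 = -2/3 + ((1 + K)*(5 + K))/3 = -2/3 + (1 + K)*(5 + K)/3)
z(-28) - r(-77, -206) = (1 + 2*(-28) + (1/3)*(-28)**2) - 1*(-20) = (1 - 56 + (1/3)*784) + 20 = (1 - 56 + 784/3) + 20 = 619/3 + 20 = 679/3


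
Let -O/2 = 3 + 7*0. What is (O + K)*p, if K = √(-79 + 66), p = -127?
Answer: 762 - 127*I*√13 ≈ 762.0 - 457.9*I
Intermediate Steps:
O = -6 (O = -2*(3 + 7*0) = -2*(3 + 0) = -2*3 = -6)
K = I*√13 (K = √(-13) = I*√13 ≈ 3.6056*I)
(O + K)*p = (-6 + I*√13)*(-127) = 762 - 127*I*√13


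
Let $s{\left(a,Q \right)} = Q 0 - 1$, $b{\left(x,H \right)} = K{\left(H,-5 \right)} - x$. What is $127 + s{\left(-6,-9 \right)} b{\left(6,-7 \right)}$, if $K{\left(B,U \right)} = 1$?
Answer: $132$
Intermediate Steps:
$b{\left(x,H \right)} = 1 - x$
$s{\left(a,Q \right)} = -1$ ($s{\left(a,Q \right)} = 0 - 1 = -1$)
$127 + s{\left(-6,-9 \right)} b{\left(6,-7 \right)} = 127 - \left(1 - 6\right) = 127 - -5 = 127 + 5 = 132$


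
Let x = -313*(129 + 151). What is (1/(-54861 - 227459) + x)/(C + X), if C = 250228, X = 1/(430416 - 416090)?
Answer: -177230705149563/506025615001640 ≈ -0.35024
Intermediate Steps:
x = -87640 (x = -313*280 = -87640)
X = 1/14326 ≈ 6.9803e-5
(1/(-54861 - 227459) + x)/(C + X) = (1/(-54861 - 227459) - 87640)/(250228 + 1/14326) = (1/(-282320) - 87640)/(3584766329/14326) = (-1/282320 - 87640)*(14326/3584766329) = -24742524801/282320*14326/3584766329 = -177230705149563/506025615001640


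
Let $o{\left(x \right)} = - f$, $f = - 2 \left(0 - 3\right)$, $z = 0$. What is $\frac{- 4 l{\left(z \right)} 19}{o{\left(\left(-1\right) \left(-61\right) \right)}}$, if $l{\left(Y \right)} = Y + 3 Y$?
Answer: $0$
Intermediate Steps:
$f = 6$ ($f = \left(-2\right) \left(-3\right) = 6$)
$l{\left(Y \right)} = 4 Y$
$o{\left(x \right)} = -6$ ($o{\left(x \right)} = \left(-1\right) 6 = -6$)
$\frac{- 4 l{\left(z \right)} 19}{o{\left(\left(-1\right) \left(-61\right) \right)}} = \frac{- 4 \cdot 4 \cdot 0 \cdot 19}{-6} = \left(-4\right) 0 \cdot 19 \left(- \frac{1}{6}\right) = 0 \cdot 19 \left(- \frac{1}{6}\right) = 0 \left(- \frac{1}{6}\right) = 0$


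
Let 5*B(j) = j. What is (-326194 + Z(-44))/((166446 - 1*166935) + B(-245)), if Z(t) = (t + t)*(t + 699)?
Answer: 191917/269 ≈ 713.45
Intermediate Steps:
B(j) = j/5
Z(t) = 2*t*(699 + t) (Z(t) = (2*t)*(699 + t) = 2*t*(699 + t))
(-326194 + Z(-44))/((166446 - 1*166935) + B(-245)) = (-326194 + 2*(-44)*(699 - 44))/((166446 - 1*166935) + (⅕)*(-245)) = (-326194 + 2*(-44)*655)/((166446 - 166935) - 49) = (-326194 - 57640)/(-489 - 49) = -383834/(-538) = -383834*(-1/538) = 191917/269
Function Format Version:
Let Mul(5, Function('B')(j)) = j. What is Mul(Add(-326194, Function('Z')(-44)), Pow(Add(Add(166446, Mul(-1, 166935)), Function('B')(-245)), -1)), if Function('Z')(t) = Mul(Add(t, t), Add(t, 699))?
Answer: Rational(191917, 269) ≈ 713.45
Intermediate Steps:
Function('B')(j) = Mul(Rational(1, 5), j)
Function('Z')(t) = Mul(2, t, Add(699, t)) (Function('Z')(t) = Mul(Mul(2, t), Add(699, t)) = Mul(2, t, Add(699, t)))
Mul(Add(-326194, Function('Z')(-44)), Pow(Add(Add(166446, Mul(-1, 166935)), Function('B')(-245)), -1)) = Mul(Add(-326194, Mul(2, -44, Add(699, -44))), Pow(Add(Add(166446, Mul(-1, 166935)), Mul(Rational(1, 5), -245)), -1)) = Mul(Add(-326194, Mul(2, -44, 655)), Pow(Add(Add(166446, -166935), -49), -1)) = Mul(Add(-326194, -57640), Pow(Add(-489, -49), -1)) = Mul(-383834, Pow(-538, -1)) = Mul(-383834, Rational(-1, 538)) = Rational(191917, 269)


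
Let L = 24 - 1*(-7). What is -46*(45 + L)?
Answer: -3496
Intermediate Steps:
L = 31 (L = 24 + 7 = 31)
-46*(45 + L) = -46*(45 + 31) = -46*76 = -3496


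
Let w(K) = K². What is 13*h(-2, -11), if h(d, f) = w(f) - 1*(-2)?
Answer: 1599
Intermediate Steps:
h(d, f) = 2 + f² (h(d, f) = f² - 1*(-2) = f² + 2 = 2 + f²)
13*h(-2, -11) = 13*(2 + (-11)²) = 13*(2 + 121) = 13*123 = 1599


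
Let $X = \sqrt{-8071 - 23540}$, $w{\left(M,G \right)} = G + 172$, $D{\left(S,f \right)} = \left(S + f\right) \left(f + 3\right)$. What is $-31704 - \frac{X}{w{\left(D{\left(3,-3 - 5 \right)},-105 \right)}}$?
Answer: $-31704 - \frac{i \sqrt{31611}}{67} \approx -31704.0 - 2.6537 i$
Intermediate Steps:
$D{\left(S,f \right)} = \left(3 + f\right) \left(S + f\right)$ ($D{\left(S,f \right)} = \left(S + f\right) \left(3 + f\right) = \left(3 + f\right) \left(S + f\right)$)
$w{\left(M,G \right)} = 172 + G$
$X = i \sqrt{31611}$ ($X = \sqrt{-31611} = i \sqrt{31611} \approx 177.79 i$)
$-31704 - \frac{X}{w{\left(D{\left(3,-3 - 5 \right)},-105 \right)}} = -31704 - \frac{i \sqrt{31611}}{172 - 105} = -31704 - \frac{i \sqrt{31611}}{67}$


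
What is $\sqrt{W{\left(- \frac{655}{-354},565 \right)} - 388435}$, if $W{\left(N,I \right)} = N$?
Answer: $\frac{i \sqrt{48676888590}}{354} \approx 623.24 i$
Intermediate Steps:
$\sqrt{W{\left(- \frac{655}{-354},565 \right)} - 388435} = \sqrt{- \frac{655}{-354} - 388435} = \sqrt{\left(-655\right) \left(- \frac{1}{354}\right) - 388435} = \sqrt{\frac{655}{354} - 388435} = \sqrt{- \frac{137505335}{354}} = \frac{i \sqrt{48676888590}}{354}$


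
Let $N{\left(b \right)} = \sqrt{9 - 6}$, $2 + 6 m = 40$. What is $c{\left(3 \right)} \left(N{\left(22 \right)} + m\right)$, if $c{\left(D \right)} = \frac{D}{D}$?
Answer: $\frac{19}{3} + \sqrt{3} \approx 8.0654$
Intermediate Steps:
$m = \frac{19}{3}$ ($m = - \frac{1}{3} + \frac{1}{6} \cdot 40 = - \frac{1}{3} + \frac{20}{3} = \frac{19}{3} \approx 6.3333$)
$c{\left(D \right)} = 1$
$N{\left(b \right)} = \sqrt{3}$
$c{\left(3 \right)} \left(N{\left(22 \right)} + m\right) = 1 \left(\sqrt{3} + \frac{19}{3}\right) = 1 \left(\frac{19}{3} + \sqrt{3}\right) = \frac{19}{3} + \sqrt{3}$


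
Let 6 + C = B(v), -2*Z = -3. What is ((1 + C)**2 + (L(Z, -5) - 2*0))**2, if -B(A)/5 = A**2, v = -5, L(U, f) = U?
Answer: 1142642809/4 ≈ 2.8566e+8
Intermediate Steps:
Z = 3/2 (Z = -1/2*(-3) = 3/2 ≈ 1.5000)
B(A) = -5*A**2
C = -131 (C = -6 - 5*(-5)**2 = -6 - 5*25 = -6 - 125 = -131)
((1 + C)**2 + (L(Z, -5) - 2*0))**2 = ((1 - 131)**2 + (3/2 - 2*0))**2 = ((-130)**2 + (3/2 + 0))**2 = (16900 + 3/2)**2 = (33803/2)**2 = 1142642809/4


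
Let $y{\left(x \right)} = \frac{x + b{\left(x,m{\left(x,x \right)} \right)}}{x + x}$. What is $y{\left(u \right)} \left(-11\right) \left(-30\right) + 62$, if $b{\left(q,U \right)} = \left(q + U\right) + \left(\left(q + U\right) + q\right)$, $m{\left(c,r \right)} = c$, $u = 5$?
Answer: $1052$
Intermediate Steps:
$b{\left(q,U \right)} = 2 U + 3 q$ ($b{\left(q,U \right)} = \left(U + q\right) + \left(\left(U + q\right) + q\right) = \left(U + q\right) + \left(U + 2 q\right) = 2 U + 3 q$)
$y{\left(x \right)} = 3$ ($y{\left(x \right)} = \frac{x + \left(2 x + 3 x\right)}{x + x} = \frac{x + 5 x}{2 x} = 6 x \frac{1}{2 x} = 3$)
$y{\left(u \right)} \left(-11\right) \left(-30\right) + 62 = 3 \left(-11\right) \left(-30\right) + 62 = \left(-33\right) \left(-30\right) + 62 = 990 + 62 = 1052$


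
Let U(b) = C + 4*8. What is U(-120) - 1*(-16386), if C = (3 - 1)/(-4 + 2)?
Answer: 16417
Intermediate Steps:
C = -1 (C = 2/(-2) = 2*(-½) = -1)
U(b) = 31 (U(b) = -1 + 4*8 = -1 + 32 = 31)
U(-120) - 1*(-16386) = 31 - 1*(-16386) = 31 + 16386 = 16417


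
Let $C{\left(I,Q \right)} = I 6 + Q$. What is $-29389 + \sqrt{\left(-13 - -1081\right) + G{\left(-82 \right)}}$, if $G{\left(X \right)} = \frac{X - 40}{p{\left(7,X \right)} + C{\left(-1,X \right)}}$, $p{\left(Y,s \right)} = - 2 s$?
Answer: $-29389 + \frac{7 \sqrt{31426}}{38} \approx -29356.0$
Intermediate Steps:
$C{\left(I,Q \right)} = Q + 6 I$ ($C{\left(I,Q \right)} = 6 I + Q = Q + 6 I$)
$G{\left(X \right)} = \frac{-40 + X}{-6 - X}$ ($G{\left(X \right)} = \frac{X - 40}{- 2 X + \left(X + 6 \left(-1\right)\right)} = \frac{-40 + X}{- 2 X + \left(X - 6\right)} = \frac{-40 + X}{- 2 X + \left(-6 + X\right)} = \frac{-40 + X}{-6 - X}$)
$-29389 + \sqrt{\left(-13 - -1081\right) + G{\left(-82 \right)}} = -29389 + \sqrt{\left(-13 - -1081\right) + \frac{40 - -82}{6 - 82}} = -29389 + \sqrt{\left(-13 + 1081\right) + \frac{40 + 82}{-76}} = -29389 + \sqrt{1068 - \frac{61}{38}} = -29389 + \sqrt{\frac{40523}{38}} = -29389 + \frac{7 \sqrt{31426}}{38}$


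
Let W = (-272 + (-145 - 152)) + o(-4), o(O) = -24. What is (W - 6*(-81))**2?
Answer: 11449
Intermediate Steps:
W = -593 (W = (-272 + (-145 - 152)) - 24 = (-272 - 297) - 24 = -569 - 24 = -593)
(W - 6*(-81))**2 = (-593 - 6*(-81))**2 = (-593 + 486)**2 = (-107)**2 = 11449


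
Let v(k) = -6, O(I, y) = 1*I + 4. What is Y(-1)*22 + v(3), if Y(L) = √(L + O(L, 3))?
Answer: -6 + 22*√2 ≈ 25.113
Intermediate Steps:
O(I, y) = 4 + I (O(I, y) = I + 4 = 4 + I)
Y(L) = √(4 + 2*L) (Y(L) = √(L + (4 + L)) = √(4 + 2*L))
Y(-1)*22 + v(3) = √(4 + 2*(-1))*22 - 6 = √(4 - 2)*22 - 6 = √2*22 - 6 = 22*√2 - 6 = -6 + 22*√2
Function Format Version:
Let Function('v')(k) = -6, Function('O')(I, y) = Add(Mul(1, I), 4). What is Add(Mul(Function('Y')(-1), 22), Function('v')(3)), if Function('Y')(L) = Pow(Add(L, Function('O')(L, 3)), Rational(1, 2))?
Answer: Add(-6, Mul(22, Pow(2, Rational(1, 2)))) ≈ 25.113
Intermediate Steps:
Function('O')(I, y) = Add(4, I) (Function('O')(I, y) = Add(I, 4) = Add(4, I))
Function('Y')(L) = Pow(Add(4, Mul(2, L)), Rational(1, 2)) (Function('Y')(L) = Pow(Add(L, Add(4, L)), Rational(1, 2)) = Pow(Add(4, Mul(2, L)), Rational(1, 2)))
Add(Mul(Function('Y')(-1), 22), Function('v')(3)) = Add(Mul(Pow(Add(4, Mul(2, -1)), Rational(1, 2)), 22), -6) = Add(Mul(Pow(Add(4, -2), Rational(1, 2)), 22), -6) = Add(Mul(Pow(2, Rational(1, 2)), 22), -6) = Add(Mul(22, Pow(2, Rational(1, 2))), -6) = Add(-6, Mul(22, Pow(2, Rational(1, 2))))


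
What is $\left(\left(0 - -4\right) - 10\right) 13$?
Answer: $-78$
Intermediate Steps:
$\left(\left(0 - -4\right) - 10\right) 13 = \left(\left(0 + 4\right) - 10\right) 13 = \left(4 - 10\right) 13 = \left(-6\right) 13 = -78$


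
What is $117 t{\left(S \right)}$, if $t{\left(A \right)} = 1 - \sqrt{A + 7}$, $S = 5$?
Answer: $117 - 234 \sqrt{3} \approx -288.3$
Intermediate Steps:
$t{\left(A \right)} = 1 - \sqrt{7 + A}$
$117 t{\left(S \right)} = 117 \left(1 - \sqrt{7 + 5}\right) = 117 \left(1 - \sqrt{12}\right) = 117 \left(1 - 2 \sqrt{3}\right) = 117 - 234 \sqrt{3}$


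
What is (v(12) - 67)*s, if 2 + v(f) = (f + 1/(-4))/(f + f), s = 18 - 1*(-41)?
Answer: -388043/96 ≈ -4042.1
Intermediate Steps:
s = 59 (s = 18 + 41 = 59)
v(f) = -2 + (-¼ + f)/(2*f) (v(f) = -2 + (f + 1/(-4))/(f + f) = -2 + (f - ¼)/((2*f)) = -2 + (-¼ + f)*(1/(2*f)) = -2 + (-¼ + f)/(2*f))
(v(12) - 67)*s = ((⅛)*(-1 - 12*12)/12 - 67)*59 = ((⅛)*(1/12)*(-1 - 144) - 67)*59 = ((⅛)*(1/12)*(-145) - 67)*59 = (-145/96 - 67)*59 = -6577/96*59 = -388043/96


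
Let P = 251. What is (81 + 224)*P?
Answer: 76555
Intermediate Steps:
(81 + 224)*P = (81 + 224)*251 = 305*251 = 76555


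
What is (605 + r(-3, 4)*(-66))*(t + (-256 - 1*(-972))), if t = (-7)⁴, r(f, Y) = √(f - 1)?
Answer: 1885785 - 411444*I ≈ 1.8858e+6 - 4.1144e+5*I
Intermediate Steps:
r(f, Y) = √(-1 + f)
t = 2401
(605 + r(-3, 4)*(-66))*(t + (-256 - 1*(-972))) = (605 + √(-1 - 3)*(-66))*(2401 + (-256 - 1*(-972))) = (605 + √(-4)*(-66))*(2401 + (-256 + 972)) = (605 + (2*I)*(-66))*(2401 + 716) = (605 - 132*I)*3117 = 1885785 - 411444*I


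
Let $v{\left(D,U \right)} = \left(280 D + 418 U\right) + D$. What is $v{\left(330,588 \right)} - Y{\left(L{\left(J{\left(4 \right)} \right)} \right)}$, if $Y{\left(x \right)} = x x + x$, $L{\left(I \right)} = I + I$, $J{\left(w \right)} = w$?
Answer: $338442$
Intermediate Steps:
$v{\left(D,U \right)} = 281 D + 418 U$
$L{\left(I \right)} = 2 I$
$Y{\left(x \right)} = x + x^{2}$ ($Y{\left(x \right)} = x^{2} + x = x + x^{2}$)
$v{\left(330,588 \right)} - Y{\left(L{\left(J{\left(4 \right)} \right)} \right)} = \left(281 \cdot 330 + 418 \cdot 588\right) - 2 \cdot 4 \left(1 + 2 \cdot 4\right) = \left(92730 + 245784\right) - 8 \left(1 + 8\right) = 338514 - 8 \cdot 9 = 338514 - 72 = 338442$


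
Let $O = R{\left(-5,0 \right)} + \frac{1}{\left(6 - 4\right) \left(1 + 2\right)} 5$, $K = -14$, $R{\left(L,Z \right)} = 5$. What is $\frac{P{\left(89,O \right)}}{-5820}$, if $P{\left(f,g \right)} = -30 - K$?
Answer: $\frac{4}{1455} \approx 0.0027491$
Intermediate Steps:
$O = \frac{35}{6}$ ($O = 5 + \frac{1}{\left(6 - 4\right) \left(1 + 2\right)} 5 = 5 + \frac{1}{2 \cdot 3} \cdot 5 = 5 + \frac{1}{6} \cdot 5 = 5 + \frac{5}{6} = \frac{35}{6} \approx 5.8333$)
$P{\left(f,g \right)} = -16$ ($P{\left(f,g \right)} = -30 - -14 = -30 + 14 = -16$)
$\frac{P{\left(89,O \right)}}{-5820} = - \frac{16}{-5820} = \left(-16\right) \left(- \frac{1}{5820}\right) = \frac{4}{1455}$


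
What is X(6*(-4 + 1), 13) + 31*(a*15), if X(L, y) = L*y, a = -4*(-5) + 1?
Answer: 9531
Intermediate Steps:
a = 21 (a = 20 + 1 = 21)
X(6*(-4 + 1), 13) + 31*(a*15) = (6*(-4 + 1))*13 + 31*(21*15) = (6*(-3))*13 + 31*315 = -18*13 + 9765 = -234 + 9765 = 9531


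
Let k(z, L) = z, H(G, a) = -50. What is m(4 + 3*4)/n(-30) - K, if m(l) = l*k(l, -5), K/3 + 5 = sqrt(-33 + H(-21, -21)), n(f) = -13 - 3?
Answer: -1 - 3*I*sqrt(83) ≈ -1.0 - 27.331*I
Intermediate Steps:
n(f) = -16
K = -15 + 3*I*sqrt(83) (K = -15 + 3*sqrt(-33 - 50) = -15 + 3*sqrt(-83) = -15 + 3*(I*sqrt(83)) = -15 + 3*I*sqrt(83) ≈ -15.0 + 27.331*I)
m(l) = l**2 (m(l) = l*l = l**2)
m(4 + 3*4)/n(-30) - K = (4 + 3*4)**2/(-16) - (-15 + 3*I*sqrt(83)) = (4 + 12)**2*(-1/16) + (15 - 3*I*sqrt(83)) = 16**2*(-1/16) + (15 - 3*I*sqrt(83)) = 256*(-1/16) + (15 - 3*I*sqrt(83)) = -16 + (15 - 3*I*sqrt(83)) = -1 - 3*I*sqrt(83)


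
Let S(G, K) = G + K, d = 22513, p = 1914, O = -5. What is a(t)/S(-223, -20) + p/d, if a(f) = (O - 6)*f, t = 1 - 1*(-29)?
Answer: 2631464/1823553 ≈ 1.4430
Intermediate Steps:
t = 30 (t = 1 + 29 = 30)
a(f) = -11*f (a(f) = (-5 - 6)*f = -11*f)
a(t)/S(-223, -20) + p/d = (-11*30)/(-223 - 20) + 1914/22513 = -330/(-243) + 1914*(1/22513) = -330*(-1/243) + 1914/22513 = 110/81 + 1914/22513 = 2631464/1823553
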